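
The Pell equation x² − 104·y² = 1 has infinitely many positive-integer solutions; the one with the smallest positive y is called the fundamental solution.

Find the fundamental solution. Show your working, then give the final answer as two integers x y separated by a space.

[10; 5,20] for √104; ℓ=2 ⇒ convergent index 1
i=0: a=10 ⇒ p=10, q=1
i=1: a=5 ⇒ p=51, q=5
fundamental: x₁=51, y₁=5  (since 2601 − 104·25 = 1)

51 5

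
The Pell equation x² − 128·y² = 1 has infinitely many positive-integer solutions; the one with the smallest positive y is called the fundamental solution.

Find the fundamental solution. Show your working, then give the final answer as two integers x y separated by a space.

[11; 3,5,3,22] for √128; ℓ=4 ⇒ convergent index 3
k=0  a_k=11  p_k/q_k = 11/1
k=1  a_k=3  p_k/q_k = 34/3
k=2  a_k=5  p_k/q_k = 181/16
k=3  a_k=3  p_k/q_k = 577/51
fundamental: x₁=577, y₁=51  (since 332929 − 128·2601 = 1)

577 51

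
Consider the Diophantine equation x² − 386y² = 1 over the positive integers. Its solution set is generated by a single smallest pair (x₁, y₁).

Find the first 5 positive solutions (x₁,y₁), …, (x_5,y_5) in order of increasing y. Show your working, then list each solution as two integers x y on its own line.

[19; 1,1,1,4,1,18,1,4,1,1,1,38] for √386; ℓ=12 ⇒ convergent index 11
k=0  a_k=19  p_k/q_k = 19/1
k=1  a_k=1  p_k/q_k = 20/1
k=2  a_k=1  p_k/q_k = 39/2
k=3  a_k=1  p_k/q_k = 59/3
…
k=5  a_k=1  p_k/q_k = 334/17
k=6  a_k=18  p_k/q_k = 6287/320
k=7  a_k=1  p_k/q_k = 6621/337
k=8  a_k=4  p_k/q_k = 32771/1668
k=9  a_k=1  p_k/q_k = 39392/2005
k=10  a_k=1  p_k/q_k = 72163/3673
k=11  a_k=1  p_k/q_k = 111555/5678
(x₁, y₁) = (111555, 5678);  111555² − 386·5678² = 1 ✓
k=2:  x_2 = 111555·111555+386·5678·5678 = 24889036049,  y_2 = 111555·5678+5678·111555 = 1266818580
k=3:  x_3 = 111555·24889036049+386·5678·1266818580 = 5552992832780835,  y_3 = 111555·1266818580+5678·24889036049 = 282639893378122
k=4:  x_4 = 111555·5552992832780835+386·5678·282639893378122 = 1238928230896843060801,  y_4 = 111555·282639893378122+5678·5552992832780835 = 63059786610325980840
k=5:  x_5 = 111555·1238928230896843060801+386·5678·63059786610325980840 = 276417277589841662462530275,  y_5 = 111555·63059786610325980840+5678·1238928230896843060801 = 14069268990347189691834278

111555 5678
24889036049 1266818580
5552992832780835 282639893378122
1238928230896843060801 63059786610325980840
276417277589841662462530275 14069268990347189691834278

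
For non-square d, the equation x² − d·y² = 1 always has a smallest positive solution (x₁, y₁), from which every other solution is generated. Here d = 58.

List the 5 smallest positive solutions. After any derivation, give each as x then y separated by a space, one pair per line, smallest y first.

[7; 1,1,1,1,1,1,14] for √58; ℓ=7 ⇒ convergent index 13
i=0: a=7 ⇒ p=7, q=1
i=1: a=1 ⇒ p=8, q=1
…
i=4: a=1 ⇒ p=38, q=5
i=5: a=1 ⇒ p=61, q=8
i=6: a=1 ⇒ p=99, q=13
i=7: a=14 ⇒ p=1447, q=190
i=8: a=1 ⇒ p=1546, q=203
i=9: a=1 ⇒ p=2993, q=393
i=10: a=1 ⇒ p=4539, q=596
i=11: a=1 ⇒ p=7532, q=989
i=12: a=1 ⇒ p=12071, q=1585
i=13: a=1 ⇒ p=19603, q=2574
fundamental: x₁=19603, y₁=2574  (since 384277609 − 58·6625476 = 1)
(x_2, y_2) = (19603·19603 + 58·2574·2574, 19603·2574 + 2574·19603) = (768555217, 100916244)
(x_3, y_3) = (19603·768555217 + 58·2574·100916244, 19603·100916244 + 2574·768555217) = (30131975818099, 3956522259690)
(x_4, y_4) = (19603·30131975818099 + 58·2574·3956522259690, 19603·3956522259690 + 2574·30131975818099) = (1181354243155834177, 155119411612489896)
(x_5, y_5) = (19603·1181354243155834177 + 58·2574·155119411612489896, 19603·155119411612489896 + 2574·1181354243155834177) = (46316174427035658925363, 6081611647722756602886)

19603 2574
768555217 100916244
30131975818099 3956522259690
1181354243155834177 155119411612489896
46316174427035658925363 6081611647722756602886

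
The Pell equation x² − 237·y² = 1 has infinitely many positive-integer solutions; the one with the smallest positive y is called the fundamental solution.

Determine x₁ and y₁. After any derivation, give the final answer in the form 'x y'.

[15; 2,1,1,7,10,7,1,1,2,30] for √237; ℓ=10 ⇒ convergent index 9
a_0=15:  p_0=15·1+0=15,  q_0=15·0+1=1
…
a_3=1:  p_3=1·46+31=77,  q_3=1·3+2=5
…
a_8=1:  p_8=1·48001+42074=90075,  q_8=1·3118+2733=5851
a_9=2:  p_9=2·90075+48001=228151,  q_9=2·5851+3118=14820
→ (228151, 14820).  Check: 228151²=52052878801, 237·14820²=52052878800, difference 1.

228151 14820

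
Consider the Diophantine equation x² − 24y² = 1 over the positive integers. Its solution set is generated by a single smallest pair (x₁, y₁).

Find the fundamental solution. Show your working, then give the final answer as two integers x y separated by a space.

5 1

[4; 1,8] for √24; ℓ=2 ⇒ convergent index 1
i=0: a=4 ⇒ p=4, q=1
i=1: a=1 ⇒ p=5, q=1
(x₁, y₁) = (5, 1);  5² − 24·1² = 1 ✓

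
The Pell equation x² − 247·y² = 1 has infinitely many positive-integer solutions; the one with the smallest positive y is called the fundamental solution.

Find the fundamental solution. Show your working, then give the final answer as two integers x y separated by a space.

85292 5427

d=247: √d = [15; 1,2,1,1,9,1,9,1,1,2,1,30] (ℓ=12, even), read p_11/q_11
a_0=15:  p_0=15·1+0=15,  q_0=15·0+1=1
…
a_3=1:  p_3=1·47+16=63,  q_3=1·3+1=4
…
a_6=1:  p_6=1·1053+110=1163,  q_6=1·67+7=74
…
a_10=2:  p_10=2·24203+12683=61089,  q_10=2·1540+807=3887
a_11=1:  p_11=1·61089+24203=85292,  q_11=1·3887+1540=5427
fundamental: x₁=85292, y₁=5427  (since 7274725264 − 247·29452329 = 1)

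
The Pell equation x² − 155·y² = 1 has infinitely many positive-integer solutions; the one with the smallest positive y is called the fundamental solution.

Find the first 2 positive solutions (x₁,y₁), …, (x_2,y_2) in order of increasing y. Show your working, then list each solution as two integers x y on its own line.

√155 = [12; 2,4,2,24, …], period ℓ=4 (even) → k=3
i=0: a=12 ⇒ p=12, q=1
i=1: a=2 ⇒ p=25, q=2
i=2: a=4 ⇒ p=112, q=9
i=3: a=2 ⇒ p=249, q=20
→ (249, 20).  Check: 249²=62001, 155·20²=62000, difference 1.
n=2: (249,20)∘(249,20) = (249·249+155·20·20, 249·20+20·249) = (124001,9960)

249 20
124001 9960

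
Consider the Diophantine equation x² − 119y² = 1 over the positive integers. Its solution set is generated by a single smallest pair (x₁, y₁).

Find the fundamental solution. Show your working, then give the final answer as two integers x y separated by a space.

120 11

[10; 1,9,1,20] for √119; ℓ=4 ⇒ convergent index 3
i=0: a=10 ⇒ p=10, q=1
i=1: a=1 ⇒ p=11, q=1
i=2: a=9 ⇒ p=109, q=10
i=3: a=1 ⇒ p=120, q=11
(x₁, y₁) = (120, 11);  120² − 119·11² = 1 ✓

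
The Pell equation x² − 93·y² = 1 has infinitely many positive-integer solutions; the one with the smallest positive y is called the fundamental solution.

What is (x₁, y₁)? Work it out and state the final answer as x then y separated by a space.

√93 → a₀=9, period (1,1,1,4,6,4,1,1,1,18); ℓ=10 even so k=9
step 0: (9, 1)  from 9·(1,0) + (0,1)
step 1: (10, 1)  from 1·(9,1) + (1,0)
step 2: (19, 2)  from 1·(10,1) + (9,1)
step 3: (29, 3)  from 1·(19,2) + (10,1)
…
step 5: (839, 87)  from 6·(135,14) + (29,3)
step 6: (3491, 362)  from 4·(839,87) + (135,14)
step 7: (4330, 449)  from 1·(3491,362) + (839,87)
step 8: (7821, 811)  from 1·(4330,449) + (3491,362)
step 9: (12151, 1260)  from 1·(7821,811) + (4330,449)
(x₁, y₁) = (12151, 1260);  12151² − 93·1260² = 1 ✓

12151 1260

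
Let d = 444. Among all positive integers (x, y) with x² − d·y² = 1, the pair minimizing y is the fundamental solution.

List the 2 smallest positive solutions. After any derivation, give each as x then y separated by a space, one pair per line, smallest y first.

295 14
174049 8260

d=444: √d = [21; 14,42] (ℓ=2, even), read p_1/q_1
a_0=21:  p_0=21·1+0=21,  q_0=21·0+1=1
a_1=14:  p_1=14·21+1=295,  q_1=14·1+0=14
→ (295, 14).  Check: 295²=87025, 444·14²=87024, difference 1.
(295+14√444)^2 = 174049 + 8260√444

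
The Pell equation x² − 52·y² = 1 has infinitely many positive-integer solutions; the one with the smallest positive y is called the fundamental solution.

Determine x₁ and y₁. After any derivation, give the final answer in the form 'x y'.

649 90

[7; 4,1,2,1,4,14] for √52; ℓ=6 ⇒ convergent index 5
a_0=7:  p_0=7·1+0=7,  q_0=7·0+1=1
…
a_2=1:  p_2=1·29+7=36,  q_2=1·4+1=5
…
a_4=1:  p_4=1·101+36=137,  q_4=1·14+5=19
a_5=4:  p_5=4·137+101=649,  q_5=4·19+14=90
fundamental: x₁=649, y₁=90  (since 421201 − 52·8100 = 1)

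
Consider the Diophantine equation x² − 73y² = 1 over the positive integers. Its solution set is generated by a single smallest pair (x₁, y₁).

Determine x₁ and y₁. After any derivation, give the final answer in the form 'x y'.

[8; 1,1,5,5,1,1,16] for √73; ℓ=7 ⇒ convergent index 13
a_0=8:  p_0=8·1+0=8,  q_0=8·0+1=1
a_1=1:  p_1=1·8+1=9,  q_1=1·1+0=1
…
a_4=5:  p_4=5·94+17=487,  q_4=5·11+2=57
a_5=1:  p_5=1·487+94=581,  q_5=1·57+11=68
…
a_8=1:  p_8=1·17669+1068=18737,  q_8=1·2068+125=2193
…
a_12=1:  p_12=1·1040241+200767=1241008,  q_12=1·121751+23498=145249
a_13=1:  p_13=1·1241008+1040241=2281249,  q_13=1·145249+121751=267000
fundamental: x₁=2281249, y₁=267000  (since 5204097000001 − 73·71289000000 = 1)

2281249 267000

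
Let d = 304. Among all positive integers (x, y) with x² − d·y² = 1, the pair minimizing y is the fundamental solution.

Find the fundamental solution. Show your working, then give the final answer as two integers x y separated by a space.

57799 3315

d=304: √d = [17; 2,3,2,1,1,1,1,1,2,3,2,34] (ℓ=12, even), read p_11/q_11
a_0=17:  p_0=17·1+0=17,  q_0=17·0+1=1
…
a_2=3:  p_2=3·35+17=122,  q_2=3·2+1=7
…
a_4=1:  p_4=1·279+122=401,  q_4=1·16+7=23
a_5=1:  p_5=1·401+279=680,  q_5=1·23+16=39
a_6=1:  p_6=1·680+401=1081,  q_6=1·39+23=62
a_7=1:  p_7=1·1081+680=1761,  q_7=1·62+39=101
…
a_9=2:  p_9=2·2842+1761=7445,  q_9=2·163+101=427
a_10=3:  p_10=3·7445+2842=25177,  q_10=3·427+163=1444
a_11=2:  p_11=2·25177+7445=57799,  q_11=2·1444+427=3315
fundamental: x₁=57799, y₁=3315  (since 3340724401 − 304·10989225 = 1)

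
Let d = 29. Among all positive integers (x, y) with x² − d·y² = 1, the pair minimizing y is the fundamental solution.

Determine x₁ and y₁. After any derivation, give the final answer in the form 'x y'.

9801 1820

d=29: √d = [5; 2,1,1,2,10] (ℓ=5, odd), read p_9/q_9
step 0: (5, 1)  from 5·(1,0) + (0,1)
…
step 3: (27, 5)  from 1·(16,3) + (11,2)
step 4: (70, 13)  from 2·(27,5) + (16,3)
…
step 7: (2251, 418)  from 1·(1524,283) + (727,135)
step 8: (3775, 701)  from 1·(2251,418) + (1524,283)
step 9: (9801, 1820)  from 2·(3775,701) + (2251,418)
fundamental: x₁=9801, y₁=1820  (since 96059601 − 29·3312400 = 1)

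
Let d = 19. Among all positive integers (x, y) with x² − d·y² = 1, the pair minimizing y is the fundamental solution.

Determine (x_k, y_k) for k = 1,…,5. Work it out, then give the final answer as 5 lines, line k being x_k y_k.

d=19: √d = [4; 2,1,3,1,2,8] (ℓ=6, even), read p_5/q_5
k=0  a_k=4  p_k/q_k = 4/1
k=1  a_k=2  p_k/q_k = 9/2
k=2  a_k=1  p_k/q_k = 13/3
k=3  a_k=3  p_k/q_k = 48/11
k=4  a_k=1  p_k/q_k = 61/14
k=5  a_k=2  p_k/q_k = 170/39
→ (170, 39).  Check: 170²=28900, 19·39²=28899, difference 1.
(x_2, y_2) = (170·170 + 19·39·39, 170·39 + 39·170) = (57799, 13260)
(x_3, y_3) = (170·57799 + 19·39·13260, 170·13260 + 39·57799) = (19651490, 4508361)
(x_4, y_4) = (170·19651490 + 19·39·4508361, 170·4508361 + 39·19651490) = (6681448801, 1532829480)
(x_5, y_5) = (170·6681448801 + 19·39·1532829480, 170·1532829480 + 39·6681448801) = (2271672940850, 521157514839)

170 39
57799 13260
19651490 4508361
6681448801 1532829480
2271672940850 521157514839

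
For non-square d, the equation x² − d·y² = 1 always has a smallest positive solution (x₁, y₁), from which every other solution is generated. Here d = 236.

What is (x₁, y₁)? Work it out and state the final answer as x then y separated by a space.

561799 36570

√236 → a₀=15, period (2,1,3,5,1,6,1,5,3,1,2,30); ℓ=12 even so k=11
step 0: (15, 1)  from 15·(1,0) + (0,1)
step 1: (31, 2)  from 2·(15,1) + (1,0)
step 2: (46, 3)  from 1·(31,2) + (15,1)
step 3: (169, 11)  from 3·(46,3) + (31,2)
step 4: (891, 58)  from 5·(169,11) + (46,3)
…
step 7: (8311, 541)  from 1·(7251,472) + (1060,69)
step 8: (48806, 3177)  from 5·(8311,541) + (7251,472)
step 9: (154729, 10072)  from 3·(48806,3177) + (8311,541)
step 10: (203535, 13249)  from 1·(154729,10072) + (48806,3177)
step 11: (561799, 36570)  from 2·(203535,13249) + (154729,10072)
→ (561799, 36570).  Check: 561799²=315618116401, 236·36570²=315618116400, difference 1.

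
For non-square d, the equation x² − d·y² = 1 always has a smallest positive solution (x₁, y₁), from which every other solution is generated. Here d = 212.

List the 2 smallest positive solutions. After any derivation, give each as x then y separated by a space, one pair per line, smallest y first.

66249 4550
8777860001 602865900

√212 → a₀=14, period (1,1,3,1,1,…,1,1,28); ℓ=14 even so k=13
i=0: a=14 ⇒ p=14, q=1
i=1: a=1 ⇒ p=15, q=1
i=2: a=1 ⇒ p=29, q=2
i=3: a=3 ⇒ p=102, q=7
i=4: a=1 ⇒ p=131, q=9
i=5: a=1 ⇒ p=233, q=16
…
i=9: a=1 ⇒ p=5198, q=357
i=10: a=1 ⇒ p=7979, q=548
i=11: a=3 ⇒ p=29135, q=2001
i=12: a=1 ⇒ p=37114, q=2549
i=13: a=1 ⇒ p=66249, q=4550
→ (66249, 4550).  Check: 66249²=4388930001, 212·4550²=4388930000, difference 1.
(x_2, y_2) = (66249·66249 + 212·4550·4550, 66249·4550 + 4550·66249) = (8777860001, 602865900)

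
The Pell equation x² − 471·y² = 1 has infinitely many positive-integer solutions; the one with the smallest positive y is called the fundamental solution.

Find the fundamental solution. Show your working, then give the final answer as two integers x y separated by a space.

√471 → a₀=21, period (1,2,2,1,3,…,2,1,42); ℓ=14 even so k=13
step 0: (21, 1)  from 21·(1,0) + (0,1)
…
step 2: (65, 3)  from 2·(22,1) + (21,1)
…
step 12: (5506953, 253747)  from 2·(2331742,107441) + (843469,38865)
step 13: (7838695, 361188)  from 1·(5506953,253747) + (2331742,107441)
(x₁, y₁) = (7838695, 361188);  7838695² − 471·361188² = 1 ✓

7838695 361188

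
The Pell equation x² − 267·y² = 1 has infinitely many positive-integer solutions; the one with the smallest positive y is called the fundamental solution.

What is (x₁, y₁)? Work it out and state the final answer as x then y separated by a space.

2402 147

[16; 2,1,15,1,2,32] for √267; ℓ=6 ⇒ convergent index 5
i=0: a=16 ⇒ p=16, q=1
i=1: a=2 ⇒ p=33, q=2
i=2: a=1 ⇒ p=49, q=3
…
i=4: a=1 ⇒ p=817, q=50
i=5: a=2 ⇒ p=2402, q=147
fundamental: x₁=2402, y₁=147  (since 5769604 − 267·21609 = 1)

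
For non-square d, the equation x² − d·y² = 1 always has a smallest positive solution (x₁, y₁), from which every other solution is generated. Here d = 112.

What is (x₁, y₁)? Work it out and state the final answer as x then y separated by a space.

127 12

[10; 1,1,2,1,1,20] for √112; ℓ=6 ⇒ convergent index 5
i=0: a=10 ⇒ p=10, q=1
…
i=4: a=1 ⇒ p=74, q=7
i=5: a=1 ⇒ p=127, q=12
→ (127, 12).  Check: 127²=16129, 112·12²=16128, difference 1.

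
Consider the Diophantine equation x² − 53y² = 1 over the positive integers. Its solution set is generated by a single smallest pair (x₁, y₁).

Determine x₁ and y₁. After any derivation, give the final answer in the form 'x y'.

√53 → a₀=7, period (3,1,1,3,14); ℓ=5 odd so k=9
i=0: a=7 ⇒ p=7, q=1
i=1: a=3 ⇒ p=22, q=3
i=2: a=1 ⇒ p=29, q=4
i=3: a=1 ⇒ p=51, q=7
i=4: a=3 ⇒ p=182, q=25
i=5: a=14 ⇒ p=2599, q=357
i=6: a=3 ⇒ p=7979, q=1096
i=7: a=1 ⇒ p=10578, q=1453
i=8: a=1 ⇒ p=18557, q=2549
i=9: a=3 ⇒ p=66249, q=9100
fundamental: x₁=66249, y₁=9100  (since 4388930001 − 53·82810000 = 1)

66249 9100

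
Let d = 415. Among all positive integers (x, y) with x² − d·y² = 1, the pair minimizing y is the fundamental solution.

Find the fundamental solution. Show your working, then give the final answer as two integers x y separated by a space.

18412804 903849

[20; 2,1,2,4,6,…,1,2,40] for √415; ℓ=16 ⇒ convergent index 15
k=0  a_k=20  p_k/q_k = 20/1
k=1  a_k=2  p_k/q_k = 41/2
…
k=6  a_k=1  p_k/q_k = 5154/253
…
k=8  a_k=3  p_k/q_k = 33939/1666
…
k=11  a_k=6  p_k/q_k = 508372/24955
…
k=14  a_k=1  p_k/q_k = 6841255/335824
k=15  a_k=2  p_k/q_k = 18412804/903849
(x₁, y₁) = (18412804, 903849);  18412804² − 415·903849² = 1 ✓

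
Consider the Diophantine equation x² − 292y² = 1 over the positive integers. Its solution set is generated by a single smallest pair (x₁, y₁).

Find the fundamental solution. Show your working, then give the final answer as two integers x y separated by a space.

[17; 11,2,1,3,8,3,1,2,11,34] for √292; ℓ=10 ⇒ convergent index 9
k=0  a_k=17  p_k/q_k = 17/1
k=1  a_k=11  p_k/q_k = 188/11
…
k=3  a_k=1  p_k/q_k = 581/34
k=4  a_k=3  p_k/q_k = 2136/125
k=5  a_k=8  p_k/q_k = 17669/1034
…
k=8  a_k=2  p_k/q_k = 200767/11749
k=9  a_k=11  p_k/q_k = 2281249/133500
(x₁, y₁) = (2281249, 133500);  2281249² − 292·133500² = 1 ✓

2281249 133500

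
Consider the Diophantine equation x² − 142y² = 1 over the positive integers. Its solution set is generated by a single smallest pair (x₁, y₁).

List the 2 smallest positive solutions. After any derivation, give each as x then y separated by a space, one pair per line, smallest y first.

143 12
40897 3432

√142 → a₀=11, period (1,10,1,22); ℓ=4 even so k=3
step 0: (11, 1)  from 11·(1,0) + (0,1)
…
step 2: (131, 11)  from 10·(12,1) + (11,1)
step 3: (143, 12)  from 1·(131,11) + (12,1)
(x₁, y₁) = (143, 12);  143² − 142·12² = 1 ✓
(143+12√142)^2 = 40897 + 3432√142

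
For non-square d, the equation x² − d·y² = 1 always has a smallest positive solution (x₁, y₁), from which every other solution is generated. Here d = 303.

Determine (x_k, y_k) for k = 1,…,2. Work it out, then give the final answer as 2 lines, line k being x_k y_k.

[17; 2,2,5,2,2,34] for √303; ℓ=6 ⇒ convergent index 5
i=0: a=17 ⇒ p=17, q=1
i=1: a=2 ⇒ p=35, q=2
i=2: a=2 ⇒ p=87, q=5
i=3: a=5 ⇒ p=470, q=27
i=4: a=2 ⇒ p=1027, q=59
i=5: a=2 ⇒ p=2524, q=145
fundamental: x₁=2524, y₁=145  (since 6370576 − 303·21025 = 1)
n=2: (2524,145)∘(2524,145) = (2524·2524+303·145·145, 2524·145+145·2524) = (12741151,731960)

2524 145
12741151 731960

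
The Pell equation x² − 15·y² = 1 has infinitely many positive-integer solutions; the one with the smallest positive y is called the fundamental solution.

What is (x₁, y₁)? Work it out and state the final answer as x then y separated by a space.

√15 = [3; 1,6, …], period ℓ=2 (even) → k=1
step 0: (3, 1)  from 3·(1,0) + (0,1)
step 1: (4, 1)  from 1·(3,1) + (1,0)
fundamental: x₁=4, y₁=1  (since 16 − 15·1 = 1)

4 1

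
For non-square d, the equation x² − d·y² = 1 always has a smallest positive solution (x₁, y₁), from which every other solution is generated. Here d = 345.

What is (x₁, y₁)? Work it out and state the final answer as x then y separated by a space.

√345 → a₀=18, period (1,1,2,1,6,1,2,1,1,36); ℓ=10 even so k=9
step 0: (18, 1)  from 18·(1,0) + (0,1)
…
step 7: (2879, 155)  from 2·(1003,54) + (873,47)
step 8: (3882, 209)  from 1·(2879,155) + (1003,54)
step 9: (6761, 364)  from 1·(3882,209) + (2879,155)
fundamental: x₁=6761, y₁=364  (since 45711121 − 345·132496 = 1)

6761 364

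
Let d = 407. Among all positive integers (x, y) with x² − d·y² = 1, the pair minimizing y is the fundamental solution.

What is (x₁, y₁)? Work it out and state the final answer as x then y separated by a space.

[20; 5,1,2,1,5,40] for √407; ℓ=6 ⇒ convergent index 5
k=0  a_k=20  p_k/q_k = 20/1
k=1  a_k=5  p_k/q_k = 101/5
k=2  a_k=1  p_k/q_k = 121/6
…
k=4  a_k=1  p_k/q_k = 464/23
k=5  a_k=5  p_k/q_k = 2663/132
→ (2663, 132).  Check: 2663²=7091569, 407·132²=7091568, difference 1.

2663 132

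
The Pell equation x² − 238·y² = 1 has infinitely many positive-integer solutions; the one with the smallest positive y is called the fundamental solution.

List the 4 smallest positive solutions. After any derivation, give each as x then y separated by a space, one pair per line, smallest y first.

√238 → a₀=15, period (2,2,1,14,1,2,2,30); ℓ=8 even so k=7
i=0: a=15 ⇒ p=15, q=1
…
i=2: a=2 ⇒ p=77, q=5
…
i=4: a=14 ⇒ p=1589, q=103
i=5: a=1 ⇒ p=1697, q=110
i=6: a=2 ⇒ p=4983, q=323
i=7: a=2 ⇒ p=11663, q=756
(x₁, y₁) = (11663, 756);  11663² − 238·756² = 1 ✓
(x_2, y_2) = (11663·11663 + 238·756·756, 11663·756 + 756·11663) = (272051137, 17634456)
(x_3, y_3) = (11663·272051137 + 238·756·17634456, 11663·17634456 + 756·272051137) = (6345864809999, 411341319900)
(x_4, y_4) = (11663·6345864809999 + 238·756·411341319900, 11663·411341319900 + 756·6345864809999) = (148023642285985537, 9594947610352944)

11663 756
272051137 17634456
6345864809999 411341319900
148023642285985537 9594947610352944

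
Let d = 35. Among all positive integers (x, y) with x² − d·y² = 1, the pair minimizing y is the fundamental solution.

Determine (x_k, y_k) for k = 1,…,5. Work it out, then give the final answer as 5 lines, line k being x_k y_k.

6 1
71 12
846 143
10081 1704
120126 20305

√35 → a₀=5, period (1,10); ℓ=2 even so k=1
i=0: a=5 ⇒ p=5, q=1
i=1: a=1 ⇒ p=6, q=1
fundamental: x₁=6, y₁=1  (since 36 − 35·1 = 1)
k=2:  x_2 = 6·6+35·1·1 = 71,  y_2 = 6·1+1·6 = 12
k=3:  x_3 = 6·71+35·1·12 = 846,  y_3 = 6·12+1·71 = 143
k=4:  x_4 = 6·846+35·1·143 = 10081,  y_4 = 6·143+1·846 = 1704
k=5:  x_5 = 6·10081+35·1·1704 = 120126,  y_5 = 6·1704+1·10081 = 20305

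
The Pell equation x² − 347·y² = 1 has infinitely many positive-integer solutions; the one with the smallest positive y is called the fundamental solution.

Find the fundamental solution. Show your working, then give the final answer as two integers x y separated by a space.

√347 → a₀=18, period (1,1,1,2,4,…,1,1,36); ℓ=14 even so k=13
a_0=18:  p_0=18·1+0=18,  q_0=18·0+1=1
…
a_2=1:  p_2=1·19+18=37,  q_2=1·1+1=2
…
a_5=4:  p_5=4·149+56=652,  q_5=4·8+3=35
…
a_7=17:  p_7=17·801+652=14269,  q_7=17·43+35=766
…
a_12=1:  p_12=1·238717+164168=402885,  q_12=1·12815+8813=21628
a_13=1:  p_13=1·402885+238717=641602,  q_13=1·21628+12815=34443
(x₁, y₁) = (641602, 34443);  641602² − 347·34443² = 1 ✓

641602 34443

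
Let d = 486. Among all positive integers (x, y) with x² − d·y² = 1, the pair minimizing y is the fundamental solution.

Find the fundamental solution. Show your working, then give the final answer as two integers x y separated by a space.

√486 = [22; 22,44, …], period ℓ=2 (even) → k=1
a_0=22:  p_0=22·1+0=22,  q_0=22·0+1=1
a_1=22:  p_1=22·22+1=485,  q_1=22·1+0=22
→ (485, 22).  Check: 485²=235225, 486·22²=235224, difference 1.

485 22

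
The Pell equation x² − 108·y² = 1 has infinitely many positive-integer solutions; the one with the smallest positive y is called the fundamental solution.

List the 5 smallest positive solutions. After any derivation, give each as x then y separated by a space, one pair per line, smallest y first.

[10; 2,1,1,4,1,1,2,20] for √108; ℓ=8 ⇒ convergent index 7
i=0: a=10 ⇒ p=10, q=1
…
i=2: a=1 ⇒ p=31, q=3
i=3: a=1 ⇒ p=52, q=5
i=4: a=4 ⇒ p=239, q=23
…
i=6: a=1 ⇒ p=530, q=51
i=7: a=2 ⇒ p=1351, q=130
(x₁, y₁) = (1351, 130);  1351² − 108·130² = 1 ✓
n=2: (1351,130)∘(1351,130) = (1351·1351+108·130·130, 1351·130+130·1351) = (3650401,351260)
n=3: (3650401,351260)∘(1351,130) = (1351·3650401+108·130·351260, 1351·351260+130·3650401) = (9863382151,949104390)
n=4: (9863382151,949104390)∘(1351,130) = (1351·9863382151+108·130·949104390, 1351·949104390+130·9863382151) = (26650854921601,2564479710520)
n=5: (26650854921601,2564479710520)∘(1351,130) = (1351·26650854921601+108·130·2564479710520, 1351·2564479710520+130·26650854921601) = (72010600134783751,6929223228720650)

1351 130
3650401 351260
9863382151 949104390
26650854921601 2564479710520
72010600134783751 6929223228720650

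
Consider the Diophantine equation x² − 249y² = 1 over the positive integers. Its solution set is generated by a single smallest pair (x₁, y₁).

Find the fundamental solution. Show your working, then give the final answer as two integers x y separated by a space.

8553815 542076

√249 → a₀=15, period (1,3,1,1,5,…,3,1,30); ℓ=16 even so k=15
k=0  a_k=15  p_k/q_k = 15/1
k=1  a_k=1  p_k/q_k = 16/1
…
k=3  a_k=1  p_k/q_k = 79/5
…
k=5  a_k=5  p_k/q_k = 789/50
…
k=7  a_k=3  p_k/q_k = 3582/227
k=8  a_k=10  p_k/q_k = 36751/2329
k=9  a_k=3  p_k/q_k = 113835/7214
k=10  a_k=1  p_k/q_k = 150586/9543
k=11  a_k=5  p_k/q_k = 866765/54929
…
k=14  a_k=3  p_k/q_k = 6669699/422675
k=15  a_k=1  p_k/q_k = 8553815/542076
(x₁, y₁) = (8553815, 542076);  8553815² − 249·542076² = 1 ✓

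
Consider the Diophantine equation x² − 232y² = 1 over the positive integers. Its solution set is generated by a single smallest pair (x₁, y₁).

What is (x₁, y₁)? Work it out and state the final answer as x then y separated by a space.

√232 = [15; 4,3,7,3,4,30, …], period ℓ=6 (even) → k=5
i=0: a=15 ⇒ p=15, q=1
i=1: a=4 ⇒ p=61, q=4
i=2: a=3 ⇒ p=198, q=13
…
i=4: a=3 ⇒ p=4539, q=298
i=5: a=4 ⇒ p=19603, q=1287
→ (19603, 1287).  Check: 19603²=384277609, 232·1287²=384277608, difference 1.

19603 1287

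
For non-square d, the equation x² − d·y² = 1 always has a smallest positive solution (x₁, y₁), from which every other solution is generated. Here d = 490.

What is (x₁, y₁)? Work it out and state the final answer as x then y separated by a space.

1039681 46968

√490 = [22; 7,2,1,4,4,4,1,2,7,44, …], period ℓ=10 (even) → k=9
i=0: a=22 ⇒ p=22, q=1
…
i=4: a=4 ⇒ p=2280, q=103
i=5: a=4 ⇒ p=9607, q=434
…
i=8: a=2 ⇒ p=141338, q=6385
i=9: a=7 ⇒ p=1039681, q=46968
→ (1039681, 46968).  Check: 1039681²=1080936581761, 490·46968²=1080936581760, difference 1.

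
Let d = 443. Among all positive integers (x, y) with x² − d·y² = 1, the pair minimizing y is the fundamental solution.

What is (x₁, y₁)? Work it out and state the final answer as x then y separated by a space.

442 21

[21; 21,42] for √443; ℓ=2 ⇒ convergent index 1
a_0=21:  p_0=21·1+0=21,  q_0=21·0+1=1
a_1=21:  p_1=21·21+1=442,  q_1=21·1+0=21
fundamental: x₁=442, y₁=21  (since 195364 − 443·441 = 1)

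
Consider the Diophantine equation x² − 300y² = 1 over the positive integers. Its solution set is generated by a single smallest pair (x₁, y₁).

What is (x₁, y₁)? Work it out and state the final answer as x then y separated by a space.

1351 78

d=300: √d = [17; 3,8,3,34] (ℓ=4, even), read p_3/q_3
k=0  a_k=17  p_k/q_k = 17/1
k=1  a_k=3  p_k/q_k = 52/3
k=2  a_k=8  p_k/q_k = 433/25
k=3  a_k=3  p_k/q_k = 1351/78
fundamental: x₁=1351, y₁=78  (since 1825201 − 300·6084 = 1)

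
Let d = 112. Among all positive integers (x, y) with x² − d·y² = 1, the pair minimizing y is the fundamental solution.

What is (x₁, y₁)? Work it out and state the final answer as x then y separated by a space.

127 12

√112 = [10; 1,1,2,1,1,20, …], period ℓ=6 (even) → k=5
a_0=10:  p_0=10·1+0=10,  q_0=10·0+1=1
…
a_2=1:  p_2=1·11+10=21,  q_2=1·1+1=2
a_3=2:  p_3=2·21+11=53,  q_3=2·2+1=5
a_4=1:  p_4=1·53+21=74,  q_4=1·5+2=7
a_5=1:  p_5=1·74+53=127,  q_5=1·7+5=12
(x₁, y₁) = (127, 12);  127² − 112·12² = 1 ✓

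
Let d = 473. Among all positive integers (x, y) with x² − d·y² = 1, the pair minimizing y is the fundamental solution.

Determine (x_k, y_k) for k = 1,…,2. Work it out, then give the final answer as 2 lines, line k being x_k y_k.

d=473: √d = [21; 1,2,1,42] (ℓ=4, even), read p_3/q_3
step 0: (21, 1)  from 21·(1,0) + (0,1)
…
step 2: (65, 3)  from 2·(22,1) + (21,1)
step 3: (87, 4)  from 1·(65,3) + (22,1)
(x₁, y₁) = (87, 4);  87² − 473·4² = 1 ✓
(87+4√473)^2 = 15137 + 696√473

87 4
15137 696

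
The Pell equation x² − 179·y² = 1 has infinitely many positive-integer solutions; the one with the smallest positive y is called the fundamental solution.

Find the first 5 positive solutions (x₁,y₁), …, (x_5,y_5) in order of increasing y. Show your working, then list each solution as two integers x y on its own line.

4190210 313191
35115719688199 2624672120220
294284479589372473370 21995854729733779209
2466227538440333747559727201 184334500894152933286567560
20668022587695847460244899657331050 1544800537983355129318686777395991

√179 = [13; 2,1,1,1,3,…,1,2,26, …], period ℓ=14 (even) → k=13
a_0=13:  p_0=13·1+0=13,  q_0=13·0+1=1
…
a_6=5:  p_6=5·388+107=2047,  q_6=5·29+8=153
…
a_8=5:  p_8=5·26999+2047=137042,  q_8=5·2018+153=10243
a_9=3:  p_9=3·137042+26999=438125,  q_9=3·10243+2018=32747
a_10=1:  p_10=1·438125+137042=575167,  q_10=1·32747+10243=42990
a_11=1:  p_11=1·575167+438125=1013292,  q_11=1·42990+32747=75737
a_12=1:  p_12=1·1013292+575167=1588459,  q_12=1·75737+42990=118727
a_13=2:  p_13=2·1588459+1013292=4190210,  q_13=2·118727+75737=313191
→ (4190210, 313191).  Check: 4190210²=17557859844100, 179·313191²=17557859844099, difference 1.
k=2:  x_2 = 4190210·4190210+179·313191·313191 = 35115719688199,  y_2 = 4190210·313191+313191·4190210 = 2624672120220
k=3:  x_3 = 4190210·35115719688199+179·313191·2624672120220 = 294284479589372473370,  y_3 = 4190210·2624672120220+313191·35115719688199 = 21995854729733779209
k=4:  x_4 = 4190210·294284479589372473370+179·313191·21995854729733779209 = 2466227538440333747559727201,  y_4 = 4190210·21995854729733779209+313191·294284479589372473370 = 184334500894152933286567560
k=5:  x_5 = 4190210·2466227538440333747559727201+179·313191·184334500894152933286567560 = 20668022587695847460244899657331050,  y_5 = 4190210·184334500894152933286567560+313191·2466227538440333747559727201 = 1544800537983355129318686777395991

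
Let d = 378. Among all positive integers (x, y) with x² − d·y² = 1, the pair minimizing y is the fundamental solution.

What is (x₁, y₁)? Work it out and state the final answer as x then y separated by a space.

√378 = [19; 2,3,1,4,1,3,2,38, …], period ℓ=8 (even) → k=7
a_0=19:  p_0=19·1+0=19,  q_0=19·0+1=1
…
a_2=3:  p_2=3·39+19=136,  q_2=3·2+1=7
a_3=1:  p_3=1·136+39=175,  q_3=1·7+2=9
a_4=4:  p_4=4·175+136=836,  q_4=4·9+7=43
a_5=1:  p_5=1·836+175=1011,  q_5=1·43+9=52
a_6=3:  p_6=3·1011+836=3869,  q_6=3·52+43=199
a_7=2:  p_7=2·3869+1011=8749,  q_7=2·199+52=450
fundamental: x₁=8749, y₁=450  (since 76545001 − 378·202500 = 1)

8749 450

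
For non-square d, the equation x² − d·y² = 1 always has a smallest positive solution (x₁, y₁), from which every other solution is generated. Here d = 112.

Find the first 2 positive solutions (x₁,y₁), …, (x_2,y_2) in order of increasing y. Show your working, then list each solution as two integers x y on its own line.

d=112: √d = [10; 1,1,2,1,1,20] (ℓ=6, even), read p_5/q_5
k=0  a_k=10  p_k/q_k = 10/1
…
k=3  a_k=2  p_k/q_k = 53/5
k=4  a_k=1  p_k/q_k = 74/7
k=5  a_k=1  p_k/q_k = 127/12
fundamental: x₁=127, y₁=12  (since 16129 − 112·144 = 1)
n=2: (127,12)∘(127,12) = (127·127+112·12·12, 127·12+12·127) = (32257,3048)

127 12
32257 3048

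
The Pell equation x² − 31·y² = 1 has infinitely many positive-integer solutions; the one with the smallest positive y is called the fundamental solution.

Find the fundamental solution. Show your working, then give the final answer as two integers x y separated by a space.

[5; 1,1,3,5,3,1,1,10] for √31; ℓ=8 ⇒ convergent index 7
k=0  a_k=5  p_k/q_k = 5/1
…
k=2  a_k=1  p_k/q_k = 11/2
…
k=6  a_k=1  p_k/q_k = 863/155
k=7  a_k=1  p_k/q_k = 1520/273
→ (1520, 273).  Check: 1520²=2310400, 31·273²=2310399, difference 1.

1520 273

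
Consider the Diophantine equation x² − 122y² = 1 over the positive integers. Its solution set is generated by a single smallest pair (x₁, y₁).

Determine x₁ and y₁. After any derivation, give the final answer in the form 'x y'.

d=122: √d = [11; 22] (ℓ=1, odd), read p_1/q_1
i=0: a=11 ⇒ p=11, q=1
i=1: a=22 ⇒ p=243, q=22
fundamental: x₁=243, y₁=22  (since 59049 − 122·484 = 1)

243 22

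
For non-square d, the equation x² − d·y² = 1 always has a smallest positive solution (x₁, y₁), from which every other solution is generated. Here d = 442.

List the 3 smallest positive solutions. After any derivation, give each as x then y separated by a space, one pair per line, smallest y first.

d=442: √d = [21; 42] (ℓ=1, odd), read p_1/q_1
a_0=21:  p_0=21·1+0=21,  q_0=21·0+1=1
a_1=42:  p_1=42·21+1=883,  q_1=42·1+0=42
fundamental: x₁=883, y₁=42  (since 779689 − 442·1764 = 1)
(x_2, y_2) = (883·883 + 442·42·42, 883·42 + 42·883) = (1559377, 74172)
(x_3, y_3) = (883·1559377 + 442·42·74172, 883·74172 + 42·1559377) = (2753858899, 130987710)

883 42
1559377 74172
2753858899 130987710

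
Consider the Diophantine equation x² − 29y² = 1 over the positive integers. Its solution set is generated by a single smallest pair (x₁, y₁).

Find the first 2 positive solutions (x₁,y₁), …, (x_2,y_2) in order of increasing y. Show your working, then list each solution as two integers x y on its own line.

[5; 2,1,1,2,10] for √29; ℓ=5 ⇒ convergent index 9
step 0: (5, 1)  from 5·(1,0) + (0,1)
…
step 3: (27, 5)  from 1·(16,3) + (11,2)
step 4: (70, 13)  from 2·(27,5) + (16,3)
…
step 6: (1524, 283)  from 2·(727,135) + (70,13)
…
step 8: (3775, 701)  from 1·(2251,418) + (1524,283)
step 9: (9801, 1820)  from 2·(3775,701) + (2251,418)
→ (9801, 1820).  Check: 9801²=96059601, 29·1820²=96059600, difference 1.
(9801+1820√29)^2 = 192119201 + 35675640√29

9801 1820
192119201 35675640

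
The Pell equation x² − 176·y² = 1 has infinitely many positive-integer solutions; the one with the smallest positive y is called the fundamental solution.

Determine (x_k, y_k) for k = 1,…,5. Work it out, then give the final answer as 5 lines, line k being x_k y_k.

√176 → a₀=13, period (3,1,3,26); ℓ=4 even so k=3
a_0=13:  p_0=13·1+0=13,  q_0=13·0+1=1
…
a_2=1:  p_2=1·40+13=53,  q_2=1·3+1=4
a_3=3:  p_3=3·53+40=199,  q_3=3·4+3=15
(x₁, y₁) = (199, 15);  199² − 176·15² = 1 ✓
k=2:  x_2 = 199·199+176·15·15 = 79201,  y_2 = 199·15+15·199 = 5970
k=3:  x_3 = 199·79201+176·15·5970 = 31521799,  y_3 = 199·5970+15·79201 = 2376045
k=4:  x_4 = 199·31521799+176·15·2376045 = 12545596801,  y_4 = 199·2376045+15·31521799 = 945659940
k=5:  x_5 = 199·12545596801+176·15·945659940 = 4993116004999,  y_5 = 199·945659940+15·12545596801 = 376370280075

199 15
79201 5970
31521799 2376045
12545596801 945659940
4993116004999 376370280075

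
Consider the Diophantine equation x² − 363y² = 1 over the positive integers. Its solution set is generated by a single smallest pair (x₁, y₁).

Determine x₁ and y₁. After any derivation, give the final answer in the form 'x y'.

√363 = [19; 19,38, …], period ℓ=2 (even) → k=1
a_0=19:  p_0=19·1+0=19,  q_0=19·0+1=1
a_1=19:  p_1=19·19+1=362,  q_1=19·1+0=19
(x₁, y₁) = (362, 19);  362² − 363·19² = 1 ✓

362 19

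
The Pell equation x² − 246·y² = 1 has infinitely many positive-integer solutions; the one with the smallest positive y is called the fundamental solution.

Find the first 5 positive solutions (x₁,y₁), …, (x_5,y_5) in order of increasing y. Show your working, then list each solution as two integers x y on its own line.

88805 5662
15772656049 1005627820
2801381440774085 178609557104538
497553357680112580801 31722843436331366360
88370451854763414035291525 5634294222548204422095062

√246 = [15; 1,2,5,1,14,1,5,2,1,30, …], period ℓ=10 (even) → k=9
step 0: (15, 1)  from 15·(1,0) + (0,1)
step 1: (16, 1)  from 1·(15,1) + (1,0)
step 2: (47, 3)  from 2·(16,1) + (15,1)
step 3: (251, 16)  from 5·(47,3) + (16,1)
…
step 5: (4423, 282)  from 14·(298,19) + (251,16)
…
step 8: (60777, 3875)  from 2·(28028,1787) + (4721,301)
step 9: (88805, 5662)  from 1·(60777,3875) + (28028,1787)
→ (88805, 5662).  Check: 88805²=7886328025, 246·5662²=7886328024, difference 1.
(88805+5662√246)^2 = 15772656049 + 1005627820√246
(88805+5662√246)^3 = 2801381440774085 + 178609557104538√246
(88805+5662√246)^4 = 497553357680112580801 + 31722843436331366360√246
(88805+5662√246)^5 = 88370451854763414035291525 + 5634294222548204422095062√246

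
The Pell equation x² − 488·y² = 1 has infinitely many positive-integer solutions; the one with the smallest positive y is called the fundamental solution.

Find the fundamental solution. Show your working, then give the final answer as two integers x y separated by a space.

d=488: √d = [22; 11,44] (ℓ=2, even), read p_1/q_1
k=0  a_k=22  p_k/q_k = 22/1
k=1  a_k=11  p_k/q_k = 243/11
(x₁, y₁) = (243, 11);  243² − 488·11² = 1 ✓

243 11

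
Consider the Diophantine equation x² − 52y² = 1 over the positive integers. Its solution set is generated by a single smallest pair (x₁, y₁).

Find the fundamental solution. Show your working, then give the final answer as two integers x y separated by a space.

649 90

d=52: √d = [7; 4,1,2,1,4,14] (ℓ=6, even), read p_5/q_5
step 0: (7, 1)  from 7·(1,0) + (0,1)
step 1: (29, 4)  from 4·(7,1) + (1,0)
step 2: (36, 5)  from 1·(29,4) + (7,1)
…
step 4: (137, 19)  from 1·(101,14) + (36,5)
step 5: (649, 90)  from 4·(137,19) + (101,14)
(x₁, y₁) = (649, 90);  649² − 52·90² = 1 ✓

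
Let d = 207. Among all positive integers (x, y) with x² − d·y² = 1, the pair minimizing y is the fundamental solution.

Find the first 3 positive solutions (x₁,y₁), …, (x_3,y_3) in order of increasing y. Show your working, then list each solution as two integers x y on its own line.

1151 80
2649601 184160
6099380351 423936240

[14; 2,1,1,2,1,1,2,28] for √207; ℓ=8 ⇒ convergent index 7
k=0  a_k=14  p_k/q_k = 14/1
…
k=3  a_k=1  p_k/q_k = 72/5
…
k=6  a_k=1  p_k/q_k = 446/31
k=7  a_k=2  p_k/q_k = 1151/80
fundamental: x₁=1151, y₁=80  (since 1324801 − 207·6400 = 1)
(1151+80√207)^2 = 2649601 + 184160√207
(1151+80√207)^3 = 6099380351 + 423936240√207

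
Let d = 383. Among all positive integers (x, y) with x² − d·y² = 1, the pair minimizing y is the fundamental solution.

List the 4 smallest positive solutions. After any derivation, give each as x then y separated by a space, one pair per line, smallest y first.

18768 959
704475647 35997024
26443197867024 1351184291905
992571874432137217 50718053544949056

√383 = [19; 1,1,3,19,3,1,1,38, …], period ℓ=8 (even) → k=7
i=0: a=19 ⇒ p=19, q=1
i=1: a=1 ⇒ p=20, q=1
i=2: a=1 ⇒ p=39, q=2
i=3: a=3 ⇒ p=137, q=7
…
i=6: a=1 ⇒ p=10705, q=547
i=7: a=1 ⇒ p=18768, q=959
fundamental: x₁=18768, y₁=959  (since 352237824 − 383·919681 = 1)
(18768+959√383)^2 = 704475647 + 35997024√383
(18768+959√383)^3 = 26443197867024 + 1351184291905√383
(18768+959√383)^4 = 992571874432137217 + 50718053544949056√383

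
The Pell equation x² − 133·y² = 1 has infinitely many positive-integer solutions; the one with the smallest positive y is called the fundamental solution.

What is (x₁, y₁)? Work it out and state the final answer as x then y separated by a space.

[11; 1,1,7,5,1,…,1,1,22] for √133; ℓ=16 ⇒ convergent index 15
k=0  a_k=11  p_k/q_k = 11/1
…
k=3  a_k=7  p_k/q_k = 173/15
…
k=6  a_k=1  p_k/q_k = 1949/169
…
k=9  a_k=1  p_k/q_k = 10979/952
…
k=11  a_k=1  p_k/q_k = 29927/2595
k=12  a_k=5  p_k/q_k = 168583/14618
k=13  a_k=7  p_k/q_k = 1210008/104921
k=14  a_k=1  p_k/q_k = 1378591/119539
k=15  a_k=1  p_k/q_k = 2588599/224460
(x₁, y₁) = (2588599, 224460);  2588599² − 133·224460² = 1 ✓

2588599 224460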